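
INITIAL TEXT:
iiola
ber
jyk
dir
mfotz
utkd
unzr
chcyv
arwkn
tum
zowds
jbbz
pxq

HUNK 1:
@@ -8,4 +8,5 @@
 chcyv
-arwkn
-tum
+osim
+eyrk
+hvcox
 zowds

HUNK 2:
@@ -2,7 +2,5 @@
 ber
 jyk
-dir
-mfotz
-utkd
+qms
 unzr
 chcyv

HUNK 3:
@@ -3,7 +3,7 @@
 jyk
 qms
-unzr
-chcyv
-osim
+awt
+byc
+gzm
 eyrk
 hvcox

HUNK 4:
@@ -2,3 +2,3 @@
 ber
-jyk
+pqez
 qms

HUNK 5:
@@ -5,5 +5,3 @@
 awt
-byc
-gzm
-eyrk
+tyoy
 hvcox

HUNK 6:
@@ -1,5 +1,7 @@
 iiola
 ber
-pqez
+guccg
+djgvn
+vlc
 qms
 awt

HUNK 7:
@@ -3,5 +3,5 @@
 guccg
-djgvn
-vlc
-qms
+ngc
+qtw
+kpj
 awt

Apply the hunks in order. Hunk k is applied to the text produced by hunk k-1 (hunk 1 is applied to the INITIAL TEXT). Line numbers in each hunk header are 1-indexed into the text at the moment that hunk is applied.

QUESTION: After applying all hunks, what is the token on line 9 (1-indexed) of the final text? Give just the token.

Answer: hvcox

Derivation:
Hunk 1: at line 8 remove [arwkn,tum] add [osim,eyrk,hvcox] -> 14 lines: iiola ber jyk dir mfotz utkd unzr chcyv osim eyrk hvcox zowds jbbz pxq
Hunk 2: at line 2 remove [dir,mfotz,utkd] add [qms] -> 12 lines: iiola ber jyk qms unzr chcyv osim eyrk hvcox zowds jbbz pxq
Hunk 3: at line 3 remove [unzr,chcyv,osim] add [awt,byc,gzm] -> 12 lines: iiola ber jyk qms awt byc gzm eyrk hvcox zowds jbbz pxq
Hunk 4: at line 2 remove [jyk] add [pqez] -> 12 lines: iiola ber pqez qms awt byc gzm eyrk hvcox zowds jbbz pxq
Hunk 5: at line 5 remove [byc,gzm,eyrk] add [tyoy] -> 10 lines: iiola ber pqez qms awt tyoy hvcox zowds jbbz pxq
Hunk 6: at line 1 remove [pqez] add [guccg,djgvn,vlc] -> 12 lines: iiola ber guccg djgvn vlc qms awt tyoy hvcox zowds jbbz pxq
Hunk 7: at line 3 remove [djgvn,vlc,qms] add [ngc,qtw,kpj] -> 12 lines: iiola ber guccg ngc qtw kpj awt tyoy hvcox zowds jbbz pxq
Final line 9: hvcox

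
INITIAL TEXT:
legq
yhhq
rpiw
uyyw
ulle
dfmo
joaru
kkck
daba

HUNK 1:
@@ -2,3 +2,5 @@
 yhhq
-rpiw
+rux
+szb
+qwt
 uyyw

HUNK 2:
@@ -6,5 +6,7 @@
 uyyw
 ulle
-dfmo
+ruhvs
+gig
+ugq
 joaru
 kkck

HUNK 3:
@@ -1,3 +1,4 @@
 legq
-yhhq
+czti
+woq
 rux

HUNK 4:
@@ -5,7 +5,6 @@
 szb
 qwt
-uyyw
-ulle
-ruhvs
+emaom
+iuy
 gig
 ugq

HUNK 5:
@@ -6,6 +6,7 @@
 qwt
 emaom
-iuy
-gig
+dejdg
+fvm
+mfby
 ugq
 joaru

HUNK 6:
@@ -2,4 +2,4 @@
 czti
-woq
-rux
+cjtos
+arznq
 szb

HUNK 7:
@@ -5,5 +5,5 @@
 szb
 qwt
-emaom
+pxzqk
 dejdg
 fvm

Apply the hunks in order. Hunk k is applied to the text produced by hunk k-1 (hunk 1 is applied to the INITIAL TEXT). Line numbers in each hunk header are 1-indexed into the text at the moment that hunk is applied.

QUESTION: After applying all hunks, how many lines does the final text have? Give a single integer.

Hunk 1: at line 2 remove [rpiw] add [rux,szb,qwt] -> 11 lines: legq yhhq rux szb qwt uyyw ulle dfmo joaru kkck daba
Hunk 2: at line 6 remove [dfmo] add [ruhvs,gig,ugq] -> 13 lines: legq yhhq rux szb qwt uyyw ulle ruhvs gig ugq joaru kkck daba
Hunk 3: at line 1 remove [yhhq] add [czti,woq] -> 14 lines: legq czti woq rux szb qwt uyyw ulle ruhvs gig ugq joaru kkck daba
Hunk 4: at line 5 remove [uyyw,ulle,ruhvs] add [emaom,iuy] -> 13 lines: legq czti woq rux szb qwt emaom iuy gig ugq joaru kkck daba
Hunk 5: at line 6 remove [iuy,gig] add [dejdg,fvm,mfby] -> 14 lines: legq czti woq rux szb qwt emaom dejdg fvm mfby ugq joaru kkck daba
Hunk 6: at line 2 remove [woq,rux] add [cjtos,arznq] -> 14 lines: legq czti cjtos arznq szb qwt emaom dejdg fvm mfby ugq joaru kkck daba
Hunk 7: at line 5 remove [emaom] add [pxzqk] -> 14 lines: legq czti cjtos arznq szb qwt pxzqk dejdg fvm mfby ugq joaru kkck daba
Final line count: 14

Answer: 14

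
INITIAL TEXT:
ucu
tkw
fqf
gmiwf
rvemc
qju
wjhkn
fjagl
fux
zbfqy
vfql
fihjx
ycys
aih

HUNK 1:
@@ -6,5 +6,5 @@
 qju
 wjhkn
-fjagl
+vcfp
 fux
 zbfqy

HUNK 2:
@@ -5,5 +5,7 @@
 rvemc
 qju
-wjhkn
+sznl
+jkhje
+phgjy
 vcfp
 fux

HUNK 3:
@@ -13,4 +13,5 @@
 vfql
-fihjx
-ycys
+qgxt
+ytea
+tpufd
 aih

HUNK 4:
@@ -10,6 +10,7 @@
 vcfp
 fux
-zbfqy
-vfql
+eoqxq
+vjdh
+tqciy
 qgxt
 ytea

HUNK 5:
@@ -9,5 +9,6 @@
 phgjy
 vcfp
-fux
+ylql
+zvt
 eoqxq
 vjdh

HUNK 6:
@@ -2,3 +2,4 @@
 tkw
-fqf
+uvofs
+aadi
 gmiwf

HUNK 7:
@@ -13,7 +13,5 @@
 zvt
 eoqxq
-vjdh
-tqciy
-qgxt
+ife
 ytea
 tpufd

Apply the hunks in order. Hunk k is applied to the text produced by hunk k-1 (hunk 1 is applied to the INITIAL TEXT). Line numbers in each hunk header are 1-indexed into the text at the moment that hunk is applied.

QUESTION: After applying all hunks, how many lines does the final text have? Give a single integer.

Answer: 18

Derivation:
Hunk 1: at line 6 remove [fjagl] add [vcfp] -> 14 lines: ucu tkw fqf gmiwf rvemc qju wjhkn vcfp fux zbfqy vfql fihjx ycys aih
Hunk 2: at line 5 remove [wjhkn] add [sznl,jkhje,phgjy] -> 16 lines: ucu tkw fqf gmiwf rvemc qju sznl jkhje phgjy vcfp fux zbfqy vfql fihjx ycys aih
Hunk 3: at line 13 remove [fihjx,ycys] add [qgxt,ytea,tpufd] -> 17 lines: ucu tkw fqf gmiwf rvemc qju sznl jkhje phgjy vcfp fux zbfqy vfql qgxt ytea tpufd aih
Hunk 4: at line 10 remove [zbfqy,vfql] add [eoqxq,vjdh,tqciy] -> 18 lines: ucu tkw fqf gmiwf rvemc qju sznl jkhje phgjy vcfp fux eoqxq vjdh tqciy qgxt ytea tpufd aih
Hunk 5: at line 9 remove [fux] add [ylql,zvt] -> 19 lines: ucu tkw fqf gmiwf rvemc qju sznl jkhje phgjy vcfp ylql zvt eoqxq vjdh tqciy qgxt ytea tpufd aih
Hunk 6: at line 2 remove [fqf] add [uvofs,aadi] -> 20 lines: ucu tkw uvofs aadi gmiwf rvemc qju sznl jkhje phgjy vcfp ylql zvt eoqxq vjdh tqciy qgxt ytea tpufd aih
Hunk 7: at line 13 remove [vjdh,tqciy,qgxt] add [ife] -> 18 lines: ucu tkw uvofs aadi gmiwf rvemc qju sznl jkhje phgjy vcfp ylql zvt eoqxq ife ytea tpufd aih
Final line count: 18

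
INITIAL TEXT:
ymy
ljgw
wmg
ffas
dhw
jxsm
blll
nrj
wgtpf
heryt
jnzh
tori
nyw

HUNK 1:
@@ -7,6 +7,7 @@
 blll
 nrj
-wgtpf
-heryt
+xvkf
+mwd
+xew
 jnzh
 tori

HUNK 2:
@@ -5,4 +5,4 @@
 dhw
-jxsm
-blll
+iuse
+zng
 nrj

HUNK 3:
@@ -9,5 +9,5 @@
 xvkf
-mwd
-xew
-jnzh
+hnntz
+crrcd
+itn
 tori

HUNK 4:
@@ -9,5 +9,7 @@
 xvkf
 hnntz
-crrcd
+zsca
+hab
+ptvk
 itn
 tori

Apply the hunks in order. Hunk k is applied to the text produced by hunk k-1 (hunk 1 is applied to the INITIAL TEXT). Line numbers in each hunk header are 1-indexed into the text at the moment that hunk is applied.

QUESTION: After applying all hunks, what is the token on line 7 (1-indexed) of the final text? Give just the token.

Hunk 1: at line 7 remove [wgtpf,heryt] add [xvkf,mwd,xew] -> 14 lines: ymy ljgw wmg ffas dhw jxsm blll nrj xvkf mwd xew jnzh tori nyw
Hunk 2: at line 5 remove [jxsm,blll] add [iuse,zng] -> 14 lines: ymy ljgw wmg ffas dhw iuse zng nrj xvkf mwd xew jnzh tori nyw
Hunk 3: at line 9 remove [mwd,xew,jnzh] add [hnntz,crrcd,itn] -> 14 lines: ymy ljgw wmg ffas dhw iuse zng nrj xvkf hnntz crrcd itn tori nyw
Hunk 4: at line 9 remove [crrcd] add [zsca,hab,ptvk] -> 16 lines: ymy ljgw wmg ffas dhw iuse zng nrj xvkf hnntz zsca hab ptvk itn tori nyw
Final line 7: zng

Answer: zng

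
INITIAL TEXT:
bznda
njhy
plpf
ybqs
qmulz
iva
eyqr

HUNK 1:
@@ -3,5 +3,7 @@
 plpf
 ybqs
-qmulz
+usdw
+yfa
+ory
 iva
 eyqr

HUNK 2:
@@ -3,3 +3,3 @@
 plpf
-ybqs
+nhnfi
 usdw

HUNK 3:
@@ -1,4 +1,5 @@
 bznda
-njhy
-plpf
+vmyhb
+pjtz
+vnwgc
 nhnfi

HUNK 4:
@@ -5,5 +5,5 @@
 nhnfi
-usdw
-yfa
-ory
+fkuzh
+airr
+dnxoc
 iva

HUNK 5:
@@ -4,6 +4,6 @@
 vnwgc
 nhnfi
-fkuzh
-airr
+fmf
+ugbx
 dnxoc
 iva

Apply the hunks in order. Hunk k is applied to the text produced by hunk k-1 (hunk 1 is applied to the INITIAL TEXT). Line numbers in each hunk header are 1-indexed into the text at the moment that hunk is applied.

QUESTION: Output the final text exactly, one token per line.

Hunk 1: at line 3 remove [qmulz] add [usdw,yfa,ory] -> 9 lines: bznda njhy plpf ybqs usdw yfa ory iva eyqr
Hunk 2: at line 3 remove [ybqs] add [nhnfi] -> 9 lines: bznda njhy plpf nhnfi usdw yfa ory iva eyqr
Hunk 3: at line 1 remove [njhy,plpf] add [vmyhb,pjtz,vnwgc] -> 10 lines: bznda vmyhb pjtz vnwgc nhnfi usdw yfa ory iva eyqr
Hunk 4: at line 5 remove [usdw,yfa,ory] add [fkuzh,airr,dnxoc] -> 10 lines: bznda vmyhb pjtz vnwgc nhnfi fkuzh airr dnxoc iva eyqr
Hunk 5: at line 4 remove [fkuzh,airr] add [fmf,ugbx] -> 10 lines: bznda vmyhb pjtz vnwgc nhnfi fmf ugbx dnxoc iva eyqr

Answer: bznda
vmyhb
pjtz
vnwgc
nhnfi
fmf
ugbx
dnxoc
iva
eyqr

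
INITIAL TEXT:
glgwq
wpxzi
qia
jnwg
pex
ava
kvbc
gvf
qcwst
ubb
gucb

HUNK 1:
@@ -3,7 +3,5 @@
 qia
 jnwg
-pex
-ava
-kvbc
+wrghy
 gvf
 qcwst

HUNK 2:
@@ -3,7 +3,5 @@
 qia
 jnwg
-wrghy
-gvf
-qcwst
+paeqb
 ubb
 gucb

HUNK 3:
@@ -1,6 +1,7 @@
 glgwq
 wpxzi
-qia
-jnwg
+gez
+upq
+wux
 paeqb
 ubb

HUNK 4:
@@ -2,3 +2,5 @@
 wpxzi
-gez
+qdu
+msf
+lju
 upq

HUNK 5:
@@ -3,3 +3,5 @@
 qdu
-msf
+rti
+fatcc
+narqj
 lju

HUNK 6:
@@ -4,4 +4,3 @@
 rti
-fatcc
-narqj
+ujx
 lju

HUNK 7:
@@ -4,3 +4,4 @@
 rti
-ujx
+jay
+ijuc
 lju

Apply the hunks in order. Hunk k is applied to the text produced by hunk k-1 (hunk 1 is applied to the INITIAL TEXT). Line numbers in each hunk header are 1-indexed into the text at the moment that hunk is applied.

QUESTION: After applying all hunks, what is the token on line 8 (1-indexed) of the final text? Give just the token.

Answer: upq

Derivation:
Hunk 1: at line 3 remove [pex,ava,kvbc] add [wrghy] -> 9 lines: glgwq wpxzi qia jnwg wrghy gvf qcwst ubb gucb
Hunk 2: at line 3 remove [wrghy,gvf,qcwst] add [paeqb] -> 7 lines: glgwq wpxzi qia jnwg paeqb ubb gucb
Hunk 3: at line 1 remove [qia,jnwg] add [gez,upq,wux] -> 8 lines: glgwq wpxzi gez upq wux paeqb ubb gucb
Hunk 4: at line 2 remove [gez] add [qdu,msf,lju] -> 10 lines: glgwq wpxzi qdu msf lju upq wux paeqb ubb gucb
Hunk 5: at line 3 remove [msf] add [rti,fatcc,narqj] -> 12 lines: glgwq wpxzi qdu rti fatcc narqj lju upq wux paeqb ubb gucb
Hunk 6: at line 4 remove [fatcc,narqj] add [ujx] -> 11 lines: glgwq wpxzi qdu rti ujx lju upq wux paeqb ubb gucb
Hunk 7: at line 4 remove [ujx] add [jay,ijuc] -> 12 lines: glgwq wpxzi qdu rti jay ijuc lju upq wux paeqb ubb gucb
Final line 8: upq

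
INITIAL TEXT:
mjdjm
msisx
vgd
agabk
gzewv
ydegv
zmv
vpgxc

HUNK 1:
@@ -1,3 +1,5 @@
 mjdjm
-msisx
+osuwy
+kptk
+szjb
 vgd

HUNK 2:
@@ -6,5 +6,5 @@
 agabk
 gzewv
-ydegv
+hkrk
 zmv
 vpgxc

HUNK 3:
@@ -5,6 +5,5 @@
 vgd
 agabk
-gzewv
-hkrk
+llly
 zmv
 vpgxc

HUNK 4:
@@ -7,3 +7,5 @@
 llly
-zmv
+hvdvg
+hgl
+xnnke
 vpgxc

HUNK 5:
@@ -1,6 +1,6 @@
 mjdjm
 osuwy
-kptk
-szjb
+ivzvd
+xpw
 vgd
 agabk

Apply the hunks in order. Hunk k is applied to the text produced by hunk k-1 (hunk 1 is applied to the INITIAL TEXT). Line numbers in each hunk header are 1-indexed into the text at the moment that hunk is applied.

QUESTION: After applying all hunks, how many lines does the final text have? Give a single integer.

Answer: 11

Derivation:
Hunk 1: at line 1 remove [msisx] add [osuwy,kptk,szjb] -> 10 lines: mjdjm osuwy kptk szjb vgd agabk gzewv ydegv zmv vpgxc
Hunk 2: at line 6 remove [ydegv] add [hkrk] -> 10 lines: mjdjm osuwy kptk szjb vgd agabk gzewv hkrk zmv vpgxc
Hunk 3: at line 5 remove [gzewv,hkrk] add [llly] -> 9 lines: mjdjm osuwy kptk szjb vgd agabk llly zmv vpgxc
Hunk 4: at line 7 remove [zmv] add [hvdvg,hgl,xnnke] -> 11 lines: mjdjm osuwy kptk szjb vgd agabk llly hvdvg hgl xnnke vpgxc
Hunk 5: at line 1 remove [kptk,szjb] add [ivzvd,xpw] -> 11 lines: mjdjm osuwy ivzvd xpw vgd agabk llly hvdvg hgl xnnke vpgxc
Final line count: 11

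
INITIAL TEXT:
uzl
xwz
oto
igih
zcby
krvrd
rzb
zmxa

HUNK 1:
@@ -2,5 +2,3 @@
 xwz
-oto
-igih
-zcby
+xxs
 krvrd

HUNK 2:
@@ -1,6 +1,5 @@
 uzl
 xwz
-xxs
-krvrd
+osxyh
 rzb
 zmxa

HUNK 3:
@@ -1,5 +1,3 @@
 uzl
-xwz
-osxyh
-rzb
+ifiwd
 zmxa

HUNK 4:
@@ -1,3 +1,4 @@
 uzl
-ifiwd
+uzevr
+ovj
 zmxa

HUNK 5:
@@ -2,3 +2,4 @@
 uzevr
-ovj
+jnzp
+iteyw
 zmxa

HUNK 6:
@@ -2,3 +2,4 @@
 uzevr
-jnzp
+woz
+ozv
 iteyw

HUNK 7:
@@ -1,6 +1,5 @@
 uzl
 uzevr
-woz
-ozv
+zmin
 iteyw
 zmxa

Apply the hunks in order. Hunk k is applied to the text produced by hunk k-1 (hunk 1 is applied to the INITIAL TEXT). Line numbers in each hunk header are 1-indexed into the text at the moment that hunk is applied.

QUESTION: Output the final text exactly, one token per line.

Answer: uzl
uzevr
zmin
iteyw
zmxa

Derivation:
Hunk 1: at line 2 remove [oto,igih,zcby] add [xxs] -> 6 lines: uzl xwz xxs krvrd rzb zmxa
Hunk 2: at line 1 remove [xxs,krvrd] add [osxyh] -> 5 lines: uzl xwz osxyh rzb zmxa
Hunk 3: at line 1 remove [xwz,osxyh,rzb] add [ifiwd] -> 3 lines: uzl ifiwd zmxa
Hunk 4: at line 1 remove [ifiwd] add [uzevr,ovj] -> 4 lines: uzl uzevr ovj zmxa
Hunk 5: at line 2 remove [ovj] add [jnzp,iteyw] -> 5 lines: uzl uzevr jnzp iteyw zmxa
Hunk 6: at line 2 remove [jnzp] add [woz,ozv] -> 6 lines: uzl uzevr woz ozv iteyw zmxa
Hunk 7: at line 1 remove [woz,ozv] add [zmin] -> 5 lines: uzl uzevr zmin iteyw zmxa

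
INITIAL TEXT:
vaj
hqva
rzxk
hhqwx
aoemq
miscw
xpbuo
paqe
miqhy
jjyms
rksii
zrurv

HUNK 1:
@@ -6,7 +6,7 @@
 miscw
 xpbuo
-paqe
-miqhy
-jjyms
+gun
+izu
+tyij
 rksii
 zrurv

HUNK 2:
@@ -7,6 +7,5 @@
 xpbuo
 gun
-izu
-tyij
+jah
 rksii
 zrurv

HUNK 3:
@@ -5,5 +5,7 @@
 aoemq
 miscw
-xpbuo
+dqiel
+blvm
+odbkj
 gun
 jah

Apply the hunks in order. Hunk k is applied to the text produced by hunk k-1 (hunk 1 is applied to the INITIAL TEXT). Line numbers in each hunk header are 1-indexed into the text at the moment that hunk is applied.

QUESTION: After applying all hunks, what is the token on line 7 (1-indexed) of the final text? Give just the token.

Hunk 1: at line 6 remove [paqe,miqhy,jjyms] add [gun,izu,tyij] -> 12 lines: vaj hqva rzxk hhqwx aoemq miscw xpbuo gun izu tyij rksii zrurv
Hunk 2: at line 7 remove [izu,tyij] add [jah] -> 11 lines: vaj hqva rzxk hhqwx aoemq miscw xpbuo gun jah rksii zrurv
Hunk 3: at line 5 remove [xpbuo] add [dqiel,blvm,odbkj] -> 13 lines: vaj hqva rzxk hhqwx aoemq miscw dqiel blvm odbkj gun jah rksii zrurv
Final line 7: dqiel

Answer: dqiel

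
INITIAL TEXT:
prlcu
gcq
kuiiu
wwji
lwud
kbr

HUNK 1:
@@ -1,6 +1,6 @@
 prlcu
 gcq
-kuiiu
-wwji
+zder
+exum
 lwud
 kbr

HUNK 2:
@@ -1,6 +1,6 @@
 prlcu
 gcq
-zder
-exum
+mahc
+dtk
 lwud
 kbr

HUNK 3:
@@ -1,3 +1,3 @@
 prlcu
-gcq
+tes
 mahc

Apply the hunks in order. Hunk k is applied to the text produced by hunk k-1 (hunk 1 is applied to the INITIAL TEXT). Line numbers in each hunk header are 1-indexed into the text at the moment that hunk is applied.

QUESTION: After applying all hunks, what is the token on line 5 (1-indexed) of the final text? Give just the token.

Answer: lwud

Derivation:
Hunk 1: at line 1 remove [kuiiu,wwji] add [zder,exum] -> 6 lines: prlcu gcq zder exum lwud kbr
Hunk 2: at line 1 remove [zder,exum] add [mahc,dtk] -> 6 lines: prlcu gcq mahc dtk lwud kbr
Hunk 3: at line 1 remove [gcq] add [tes] -> 6 lines: prlcu tes mahc dtk lwud kbr
Final line 5: lwud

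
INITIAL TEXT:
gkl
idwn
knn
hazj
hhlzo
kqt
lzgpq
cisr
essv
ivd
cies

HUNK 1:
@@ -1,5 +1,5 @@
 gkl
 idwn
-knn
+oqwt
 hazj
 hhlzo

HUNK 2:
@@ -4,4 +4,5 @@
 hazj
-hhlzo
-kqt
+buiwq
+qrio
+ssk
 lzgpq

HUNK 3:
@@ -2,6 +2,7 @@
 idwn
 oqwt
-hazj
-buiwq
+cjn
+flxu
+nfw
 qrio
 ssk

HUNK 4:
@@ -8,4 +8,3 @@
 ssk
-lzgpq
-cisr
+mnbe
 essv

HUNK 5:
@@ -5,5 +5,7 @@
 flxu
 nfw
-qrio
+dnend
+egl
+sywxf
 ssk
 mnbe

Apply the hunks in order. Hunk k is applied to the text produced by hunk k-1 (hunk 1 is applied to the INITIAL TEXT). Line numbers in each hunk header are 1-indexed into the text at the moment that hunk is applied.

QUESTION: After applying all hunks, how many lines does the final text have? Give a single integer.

Answer: 14

Derivation:
Hunk 1: at line 1 remove [knn] add [oqwt] -> 11 lines: gkl idwn oqwt hazj hhlzo kqt lzgpq cisr essv ivd cies
Hunk 2: at line 4 remove [hhlzo,kqt] add [buiwq,qrio,ssk] -> 12 lines: gkl idwn oqwt hazj buiwq qrio ssk lzgpq cisr essv ivd cies
Hunk 3: at line 2 remove [hazj,buiwq] add [cjn,flxu,nfw] -> 13 lines: gkl idwn oqwt cjn flxu nfw qrio ssk lzgpq cisr essv ivd cies
Hunk 4: at line 8 remove [lzgpq,cisr] add [mnbe] -> 12 lines: gkl idwn oqwt cjn flxu nfw qrio ssk mnbe essv ivd cies
Hunk 5: at line 5 remove [qrio] add [dnend,egl,sywxf] -> 14 lines: gkl idwn oqwt cjn flxu nfw dnend egl sywxf ssk mnbe essv ivd cies
Final line count: 14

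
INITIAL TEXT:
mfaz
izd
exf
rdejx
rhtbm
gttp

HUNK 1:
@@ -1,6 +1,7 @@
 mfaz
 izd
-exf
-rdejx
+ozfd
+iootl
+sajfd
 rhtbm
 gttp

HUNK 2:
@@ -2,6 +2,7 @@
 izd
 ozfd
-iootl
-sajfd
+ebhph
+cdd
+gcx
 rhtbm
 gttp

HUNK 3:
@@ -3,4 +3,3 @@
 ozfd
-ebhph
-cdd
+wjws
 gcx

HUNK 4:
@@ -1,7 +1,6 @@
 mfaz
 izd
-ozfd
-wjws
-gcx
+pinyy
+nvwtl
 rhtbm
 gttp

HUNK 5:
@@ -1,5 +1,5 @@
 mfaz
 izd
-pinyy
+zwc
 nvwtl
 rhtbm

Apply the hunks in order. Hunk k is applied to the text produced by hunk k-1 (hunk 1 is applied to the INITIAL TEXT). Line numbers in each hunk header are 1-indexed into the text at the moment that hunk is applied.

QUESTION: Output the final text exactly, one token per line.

Answer: mfaz
izd
zwc
nvwtl
rhtbm
gttp

Derivation:
Hunk 1: at line 1 remove [exf,rdejx] add [ozfd,iootl,sajfd] -> 7 lines: mfaz izd ozfd iootl sajfd rhtbm gttp
Hunk 2: at line 2 remove [iootl,sajfd] add [ebhph,cdd,gcx] -> 8 lines: mfaz izd ozfd ebhph cdd gcx rhtbm gttp
Hunk 3: at line 3 remove [ebhph,cdd] add [wjws] -> 7 lines: mfaz izd ozfd wjws gcx rhtbm gttp
Hunk 4: at line 1 remove [ozfd,wjws,gcx] add [pinyy,nvwtl] -> 6 lines: mfaz izd pinyy nvwtl rhtbm gttp
Hunk 5: at line 1 remove [pinyy] add [zwc] -> 6 lines: mfaz izd zwc nvwtl rhtbm gttp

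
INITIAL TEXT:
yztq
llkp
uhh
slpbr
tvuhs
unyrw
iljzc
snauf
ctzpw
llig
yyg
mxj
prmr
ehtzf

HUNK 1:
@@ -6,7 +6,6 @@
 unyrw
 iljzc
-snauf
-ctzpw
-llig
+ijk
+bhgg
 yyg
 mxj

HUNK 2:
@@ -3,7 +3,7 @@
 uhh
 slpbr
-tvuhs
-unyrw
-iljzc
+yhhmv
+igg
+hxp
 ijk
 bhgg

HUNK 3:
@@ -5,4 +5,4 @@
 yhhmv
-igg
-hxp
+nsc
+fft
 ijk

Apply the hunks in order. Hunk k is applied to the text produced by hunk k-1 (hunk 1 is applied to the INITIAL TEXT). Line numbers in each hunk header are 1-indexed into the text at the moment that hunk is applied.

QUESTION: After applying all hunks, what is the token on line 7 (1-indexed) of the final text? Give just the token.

Answer: fft

Derivation:
Hunk 1: at line 6 remove [snauf,ctzpw,llig] add [ijk,bhgg] -> 13 lines: yztq llkp uhh slpbr tvuhs unyrw iljzc ijk bhgg yyg mxj prmr ehtzf
Hunk 2: at line 3 remove [tvuhs,unyrw,iljzc] add [yhhmv,igg,hxp] -> 13 lines: yztq llkp uhh slpbr yhhmv igg hxp ijk bhgg yyg mxj prmr ehtzf
Hunk 3: at line 5 remove [igg,hxp] add [nsc,fft] -> 13 lines: yztq llkp uhh slpbr yhhmv nsc fft ijk bhgg yyg mxj prmr ehtzf
Final line 7: fft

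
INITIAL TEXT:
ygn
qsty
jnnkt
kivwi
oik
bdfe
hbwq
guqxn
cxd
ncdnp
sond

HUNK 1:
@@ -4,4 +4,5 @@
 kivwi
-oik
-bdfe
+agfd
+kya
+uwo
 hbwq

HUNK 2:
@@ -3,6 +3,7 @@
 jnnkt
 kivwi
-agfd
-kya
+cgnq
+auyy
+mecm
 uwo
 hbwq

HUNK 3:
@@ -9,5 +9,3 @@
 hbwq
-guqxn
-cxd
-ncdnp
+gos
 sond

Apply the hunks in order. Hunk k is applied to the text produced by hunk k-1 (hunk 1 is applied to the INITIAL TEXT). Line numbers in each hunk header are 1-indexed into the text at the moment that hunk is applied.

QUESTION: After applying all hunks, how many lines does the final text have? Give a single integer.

Answer: 11

Derivation:
Hunk 1: at line 4 remove [oik,bdfe] add [agfd,kya,uwo] -> 12 lines: ygn qsty jnnkt kivwi agfd kya uwo hbwq guqxn cxd ncdnp sond
Hunk 2: at line 3 remove [agfd,kya] add [cgnq,auyy,mecm] -> 13 lines: ygn qsty jnnkt kivwi cgnq auyy mecm uwo hbwq guqxn cxd ncdnp sond
Hunk 3: at line 9 remove [guqxn,cxd,ncdnp] add [gos] -> 11 lines: ygn qsty jnnkt kivwi cgnq auyy mecm uwo hbwq gos sond
Final line count: 11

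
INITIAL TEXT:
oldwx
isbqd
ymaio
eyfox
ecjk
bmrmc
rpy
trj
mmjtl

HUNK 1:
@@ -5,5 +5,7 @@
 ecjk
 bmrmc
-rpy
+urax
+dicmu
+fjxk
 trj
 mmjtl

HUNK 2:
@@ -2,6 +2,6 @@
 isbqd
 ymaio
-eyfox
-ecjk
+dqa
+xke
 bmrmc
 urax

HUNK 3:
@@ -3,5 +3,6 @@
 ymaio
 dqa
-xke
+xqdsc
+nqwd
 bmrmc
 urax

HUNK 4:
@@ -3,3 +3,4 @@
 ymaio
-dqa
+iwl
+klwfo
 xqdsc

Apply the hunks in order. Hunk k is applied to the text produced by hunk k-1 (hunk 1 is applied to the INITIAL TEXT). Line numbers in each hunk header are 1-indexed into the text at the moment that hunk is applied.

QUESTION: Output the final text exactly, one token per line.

Hunk 1: at line 5 remove [rpy] add [urax,dicmu,fjxk] -> 11 lines: oldwx isbqd ymaio eyfox ecjk bmrmc urax dicmu fjxk trj mmjtl
Hunk 2: at line 2 remove [eyfox,ecjk] add [dqa,xke] -> 11 lines: oldwx isbqd ymaio dqa xke bmrmc urax dicmu fjxk trj mmjtl
Hunk 3: at line 3 remove [xke] add [xqdsc,nqwd] -> 12 lines: oldwx isbqd ymaio dqa xqdsc nqwd bmrmc urax dicmu fjxk trj mmjtl
Hunk 4: at line 3 remove [dqa] add [iwl,klwfo] -> 13 lines: oldwx isbqd ymaio iwl klwfo xqdsc nqwd bmrmc urax dicmu fjxk trj mmjtl

Answer: oldwx
isbqd
ymaio
iwl
klwfo
xqdsc
nqwd
bmrmc
urax
dicmu
fjxk
trj
mmjtl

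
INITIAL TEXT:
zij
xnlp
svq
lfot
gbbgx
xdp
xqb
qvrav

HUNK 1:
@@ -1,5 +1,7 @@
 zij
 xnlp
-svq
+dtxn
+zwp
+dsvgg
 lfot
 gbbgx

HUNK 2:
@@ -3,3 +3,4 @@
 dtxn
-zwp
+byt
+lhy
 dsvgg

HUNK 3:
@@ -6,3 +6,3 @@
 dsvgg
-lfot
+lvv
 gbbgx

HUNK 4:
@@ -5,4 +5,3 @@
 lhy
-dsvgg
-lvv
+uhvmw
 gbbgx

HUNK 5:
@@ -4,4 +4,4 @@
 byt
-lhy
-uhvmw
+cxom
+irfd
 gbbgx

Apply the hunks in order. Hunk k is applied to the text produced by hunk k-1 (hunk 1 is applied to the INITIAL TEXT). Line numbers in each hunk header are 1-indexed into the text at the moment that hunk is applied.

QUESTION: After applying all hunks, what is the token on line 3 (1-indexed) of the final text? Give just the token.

Hunk 1: at line 1 remove [svq] add [dtxn,zwp,dsvgg] -> 10 lines: zij xnlp dtxn zwp dsvgg lfot gbbgx xdp xqb qvrav
Hunk 2: at line 3 remove [zwp] add [byt,lhy] -> 11 lines: zij xnlp dtxn byt lhy dsvgg lfot gbbgx xdp xqb qvrav
Hunk 3: at line 6 remove [lfot] add [lvv] -> 11 lines: zij xnlp dtxn byt lhy dsvgg lvv gbbgx xdp xqb qvrav
Hunk 4: at line 5 remove [dsvgg,lvv] add [uhvmw] -> 10 lines: zij xnlp dtxn byt lhy uhvmw gbbgx xdp xqb qvrav
Hunk 5: at line 4 remove [lhy,uhvmw] add [cxom,irfd] -> 10 lines: zij xnlp dtxn byt cxom irfd gbbgx xdp xqb qvrav
Final line 3: dtxn

Answer: dtxn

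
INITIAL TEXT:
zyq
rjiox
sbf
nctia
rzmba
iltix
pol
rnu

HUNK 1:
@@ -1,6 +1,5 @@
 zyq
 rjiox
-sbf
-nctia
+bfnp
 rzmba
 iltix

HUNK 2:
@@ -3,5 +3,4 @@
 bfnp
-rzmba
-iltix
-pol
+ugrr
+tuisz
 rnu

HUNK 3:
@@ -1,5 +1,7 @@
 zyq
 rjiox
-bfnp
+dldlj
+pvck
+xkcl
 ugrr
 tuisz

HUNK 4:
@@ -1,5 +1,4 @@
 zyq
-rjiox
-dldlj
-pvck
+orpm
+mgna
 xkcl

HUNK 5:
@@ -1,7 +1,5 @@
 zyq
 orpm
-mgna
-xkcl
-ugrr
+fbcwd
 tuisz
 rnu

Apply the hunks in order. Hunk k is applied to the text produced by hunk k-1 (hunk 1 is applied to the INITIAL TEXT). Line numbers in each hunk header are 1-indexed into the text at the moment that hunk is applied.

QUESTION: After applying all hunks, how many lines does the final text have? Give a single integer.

Answer: 5

Derivation:
Hunk 1: at line 1 remove [sbf,nctia] add [bfnp] -> 7 lines: zyq rjiox bfnp rzmba iltix pol rnu
Hunk 2: at line 3 remove [rzmba,iltix,pol] add [ugrr,tuisz] -> 6 lines: zyq rjiox bfnp ugrr tuisz rnu
Hunk 3: at line 1 remove [bfnp] add [dldlj,pvck,xkcl] -> 8 lines: zyq rjiox dldlj pvck xkcl ugrr tuisz rnu
Hunk 4: at line 1 remove [rjiox,dldlj,pvck] add [orpm,mgna] -> 7 lines: zyq orpm mgna xkcl ugrr tuisz rnu
Hunk 5: at line 1 remove [mgna,xkcl,ugrr] add [fbcwd] -> 5 lines: zyq orpm fbcwd tuisz rnu
Final line count: 5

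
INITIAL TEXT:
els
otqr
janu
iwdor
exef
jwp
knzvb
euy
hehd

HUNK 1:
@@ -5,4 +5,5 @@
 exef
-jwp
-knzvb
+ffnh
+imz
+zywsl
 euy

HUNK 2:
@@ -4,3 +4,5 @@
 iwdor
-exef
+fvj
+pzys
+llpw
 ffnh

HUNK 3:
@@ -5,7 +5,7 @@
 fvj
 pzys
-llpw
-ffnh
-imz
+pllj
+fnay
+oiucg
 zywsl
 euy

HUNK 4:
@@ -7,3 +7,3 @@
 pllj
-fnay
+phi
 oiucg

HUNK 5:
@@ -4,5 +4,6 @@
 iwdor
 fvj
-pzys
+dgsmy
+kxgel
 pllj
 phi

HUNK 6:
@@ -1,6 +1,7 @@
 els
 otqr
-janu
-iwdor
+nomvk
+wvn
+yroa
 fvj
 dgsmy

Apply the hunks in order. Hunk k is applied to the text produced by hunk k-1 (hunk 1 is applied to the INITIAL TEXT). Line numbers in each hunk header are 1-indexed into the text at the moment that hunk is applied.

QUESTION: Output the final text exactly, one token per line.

Hunk 1: at line 5 remove [jwp,knzvb] add [ffnh,imz,zywsl] -> 10 lines: els otqr janu iwdor exef ffnh imz zywsl euy hehd
Hunk 2: at line 4 remove [exef] add [fvj,pzys,llpw] -> 12 lines: els otqr janu iwdor fvj pzys llpw ffnh imz zywsl euy hehd
Hunk 3: at line 5 remove [llpw,ffnh,imz] add [pllj,fnay,oiucg] -> 12 lines: els otqr janu iwdor fvj pzys pllj fnay oiucg zywsl euy hehd
Hunk 4: at line 7 remove [fnay] add [phi] -> 12 lines: els otqr janu iwdor fvj pzys pllj phi oiucg zywsl euy hehd
Hunk 5: at line 4 remove [pzys] add [dgsmy,kxgel] -> 13 lines: els otqr janu iwdor fvj dgsmy kxgel pllj phi oiucg zywsl euy hehd
Hunk 6: at line 1 remove [janu,iwdor] add [nomvk,wvn,yroa] -> 14 lines: els otqr nomvk wvn yroa fvj dgsmy kxgel pllj phi oiucg zywsl euy hehd

Answer: els
otqr
nomvk
wvn
yroa
fvj
dgsmy
kxgel
pllj
phi
oiucg
zywsl
euy
hehd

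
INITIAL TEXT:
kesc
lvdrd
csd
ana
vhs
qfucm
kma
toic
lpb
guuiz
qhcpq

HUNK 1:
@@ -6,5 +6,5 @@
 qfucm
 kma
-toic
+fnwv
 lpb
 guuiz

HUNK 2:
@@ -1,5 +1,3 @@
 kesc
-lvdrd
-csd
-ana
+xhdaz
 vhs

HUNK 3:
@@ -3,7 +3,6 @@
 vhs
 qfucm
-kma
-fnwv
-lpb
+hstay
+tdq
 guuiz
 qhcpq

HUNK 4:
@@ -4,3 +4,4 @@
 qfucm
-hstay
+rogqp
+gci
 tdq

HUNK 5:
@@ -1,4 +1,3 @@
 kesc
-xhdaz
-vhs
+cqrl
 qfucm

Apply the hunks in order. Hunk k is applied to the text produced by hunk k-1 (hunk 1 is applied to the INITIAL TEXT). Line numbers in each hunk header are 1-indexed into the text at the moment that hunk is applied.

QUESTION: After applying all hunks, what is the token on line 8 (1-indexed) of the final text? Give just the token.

Answer: qhcpq

Derivation:
Hunk 1: at line 6 remove [toic] add [fnwv] -> 11 lines: kesc lvdrd csd ana vhs qfucm kma fnwv lpb guuiz qhcpq
Hunk 2: at line 1 remove [lvdrd,csd,ana] add [xhdaz] -> 9 lines: kesc xhdaz vhs qfucm kma fnwv lpb guuiz qhcpq
Hunk 3: at line 3 remove [kma,fnwv,lpb] add [hstay,tdq] -> 8 lines: kesc xhdaz vhs qfucm hstay tdq guuiz qhcpq
Hunk 4: at line 4 remove [hstay] add [rogqp,gci] -> 9 lines: kesc xhdaz vhs qfucm rogqp gci tdq guuiz qhcpq
Hunk 5: at line 1 remove [xhdaz,vhs] add [cqrl] -> 8 lines: kesc cqrl qfucm rogqp gci tdq guuiz qhcpq
Final line 8: qhcpq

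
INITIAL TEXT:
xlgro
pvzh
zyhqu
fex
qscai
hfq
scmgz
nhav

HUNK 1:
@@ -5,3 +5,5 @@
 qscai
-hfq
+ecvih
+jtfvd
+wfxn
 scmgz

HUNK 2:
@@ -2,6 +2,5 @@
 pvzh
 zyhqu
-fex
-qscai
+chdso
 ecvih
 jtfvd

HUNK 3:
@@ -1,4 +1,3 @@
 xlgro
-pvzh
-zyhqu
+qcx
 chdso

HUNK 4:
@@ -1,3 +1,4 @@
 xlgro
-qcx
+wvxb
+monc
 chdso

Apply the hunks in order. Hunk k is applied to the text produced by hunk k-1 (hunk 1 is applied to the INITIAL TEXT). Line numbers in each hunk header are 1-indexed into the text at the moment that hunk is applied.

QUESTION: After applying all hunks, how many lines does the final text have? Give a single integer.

Answer: 9

Derivation:
Hunk 1: at line 5 remove [hfq] add [ecvih,jtfvd,wfxn] -> 10 lines: xlgro pvzh zyhqu fex qscai ecvih jtfvd wfxn scmgz nhav
Hunk 2: at line 2 remove [fex,qscai] add [chdso] -> 9 lines: xlgro pvzh zyhqu chdso ecvih jtfvd wfxn scmgz nhav
Hunk 3: at line 1 remove [pvzh,zyhqu] add [qcx] -> 8 lines: xlgro qcx chdso ecvih jtfvd wfxn scmgz nhav
Hunk 4: at line 1 remove [qcx] add [wvxb,monc] -> 9 lines: xlgro wvxb monc chdso ecvih jtfvd wfxn scmgz nhav
Final line count: 9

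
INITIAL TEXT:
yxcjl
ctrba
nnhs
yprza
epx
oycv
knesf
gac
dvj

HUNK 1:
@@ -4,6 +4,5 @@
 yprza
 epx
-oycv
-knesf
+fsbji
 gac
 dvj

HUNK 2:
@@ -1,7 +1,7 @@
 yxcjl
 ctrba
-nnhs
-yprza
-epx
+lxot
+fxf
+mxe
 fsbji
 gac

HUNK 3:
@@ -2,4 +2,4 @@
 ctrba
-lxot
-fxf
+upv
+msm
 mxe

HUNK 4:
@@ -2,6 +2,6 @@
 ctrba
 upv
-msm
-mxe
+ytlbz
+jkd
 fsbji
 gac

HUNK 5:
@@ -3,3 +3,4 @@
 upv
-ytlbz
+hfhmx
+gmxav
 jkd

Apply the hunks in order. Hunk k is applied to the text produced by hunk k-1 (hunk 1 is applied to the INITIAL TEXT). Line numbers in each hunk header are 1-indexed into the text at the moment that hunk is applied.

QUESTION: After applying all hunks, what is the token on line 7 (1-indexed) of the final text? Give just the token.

Hunk 1: at line 4 remove [oycv,knesf] add [fsbji] -> 8 lines: yxcjl ctrba nnhs yprza epx fsbji gac dvj
Hunk 2: at line 1 remove [nnhs,yprza,epx] add [lxot,fxf,mxe] -> 8 lines: yxcjl ctrba lxot fxf mxe fsbji gac dvj
Hunk 3: at line 2 remove [lxot,fxf] add [upv,msm] -> 8 lines: yxcjl ctrba upv msm mxe fsbji gac dvj
Hunk 4: at line 2 remove [msm,mxe] add [ytlbz,jkd] -> 8 lines: yxcjl ctrba upv ytlbz jkd fsbji gac dvj
Hunk 5: at line 3 remove [ytlbz] add [hfhmx,gmxav] -> 9 lines: yxcjl ctrba upv hfhmx gmxav jkd fsbji gac dvj
Final line 7: fsbji

Answer: fsbji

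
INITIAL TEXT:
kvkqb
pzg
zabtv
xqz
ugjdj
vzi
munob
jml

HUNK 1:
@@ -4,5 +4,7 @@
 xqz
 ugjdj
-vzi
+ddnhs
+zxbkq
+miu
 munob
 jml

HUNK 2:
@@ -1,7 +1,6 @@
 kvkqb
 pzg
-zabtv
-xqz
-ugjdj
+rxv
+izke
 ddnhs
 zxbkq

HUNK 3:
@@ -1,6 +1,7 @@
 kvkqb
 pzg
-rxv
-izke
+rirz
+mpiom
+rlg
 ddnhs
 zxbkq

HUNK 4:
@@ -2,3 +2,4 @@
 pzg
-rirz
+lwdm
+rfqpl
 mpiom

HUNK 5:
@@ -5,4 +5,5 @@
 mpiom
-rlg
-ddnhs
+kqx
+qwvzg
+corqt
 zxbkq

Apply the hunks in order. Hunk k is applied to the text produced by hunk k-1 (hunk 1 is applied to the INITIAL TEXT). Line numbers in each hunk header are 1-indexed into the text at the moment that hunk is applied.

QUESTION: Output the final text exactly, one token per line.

Hunk 1: at line 4 remove [vzi] add [ddnhs,zxbkq,miu] -> 10 lines: kvkqb pzg zabtv xqz ugjdj ddnhs zxbkq miu munob jml
Hunk 2: at line 1 remove [zabtv,xqz,ugjdj] add [rxv,izke] -> 9 lines: kvkqb pzg rxv izke ddnhs zxbkq miu munob jml
Hunk 3: at line 1 remove [rxv,izke] add [rirz,mpiom,rlg] -> 10 lines: kvkqb pzg rirz mpiom rlg ddnhs zxbkq miu munob jml
Hunk 4: at line 2 remove [rirz] add [lwdm,rfqpl] -> 11 lines: kvkqb pzg lwdm rfqpl mpiom rlg ddnhs zxbkq miu munob jml
Hunk 5: at line 5 remove [rlg,ddnhs] add [kqx,qwvzg,corqt] -> 12 lines: kvkqb pzg lwdm rfqpl mpiom kqx qwvzg corqt zxbkq miu munob jml

Answer: kvkqb
pzg
lwdm
rfqpl
mpiom
kqx
qwvzg
corqt
zxbkq
miu
munob
jml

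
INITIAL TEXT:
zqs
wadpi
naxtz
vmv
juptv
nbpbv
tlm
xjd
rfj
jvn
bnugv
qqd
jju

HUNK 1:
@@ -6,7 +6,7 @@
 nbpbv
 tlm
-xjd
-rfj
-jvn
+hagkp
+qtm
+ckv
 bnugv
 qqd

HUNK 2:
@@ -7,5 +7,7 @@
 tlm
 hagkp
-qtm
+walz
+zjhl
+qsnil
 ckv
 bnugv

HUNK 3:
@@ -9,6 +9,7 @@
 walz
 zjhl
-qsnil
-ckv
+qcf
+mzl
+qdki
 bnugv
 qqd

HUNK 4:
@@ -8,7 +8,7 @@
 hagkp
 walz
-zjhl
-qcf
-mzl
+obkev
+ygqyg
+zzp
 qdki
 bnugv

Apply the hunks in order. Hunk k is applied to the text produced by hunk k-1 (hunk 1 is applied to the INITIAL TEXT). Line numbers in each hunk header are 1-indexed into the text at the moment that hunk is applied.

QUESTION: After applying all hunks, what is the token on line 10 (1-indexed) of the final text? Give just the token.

Answer: obkev

Derivation:
Hunk 1: at line 6 remove [xjd,rfj,jvn] add [hagkp,qtm,ckv] -> 13 lines: zqs wadpi naxtz vmv juptv nbpbv tlm hagkp qtm ckv bnugv qqd jju
Hunk 2: at line 7 remove [qtm] add [walz,zjhl,qsnil] -> 15 lines: zqs wadpi naxtz vmv juptv nbpbv tlm hagkp walz zjhl qsnil ckv bnugv qqd jju
Hunk 3: at line 9 remove [qsnil,ckv] add [qcf,mzl,qdki] -> 16 lines: zqs wadpi naxtz vmv juptv nbpbv tlm hagkp walz zjhl qcf mzl qdki bnugv qqd jju
Hunk 4: at line 8 remove [zjhl,qcf,mzl] add [obkev,ygqyg,zzp] -> 16 lines: zqs wadpi naxtz vmv juptv nbpbv tlm hagkp walz obkev ygqyg zzp qdki bnugv qqd jju
Final line 10: obkev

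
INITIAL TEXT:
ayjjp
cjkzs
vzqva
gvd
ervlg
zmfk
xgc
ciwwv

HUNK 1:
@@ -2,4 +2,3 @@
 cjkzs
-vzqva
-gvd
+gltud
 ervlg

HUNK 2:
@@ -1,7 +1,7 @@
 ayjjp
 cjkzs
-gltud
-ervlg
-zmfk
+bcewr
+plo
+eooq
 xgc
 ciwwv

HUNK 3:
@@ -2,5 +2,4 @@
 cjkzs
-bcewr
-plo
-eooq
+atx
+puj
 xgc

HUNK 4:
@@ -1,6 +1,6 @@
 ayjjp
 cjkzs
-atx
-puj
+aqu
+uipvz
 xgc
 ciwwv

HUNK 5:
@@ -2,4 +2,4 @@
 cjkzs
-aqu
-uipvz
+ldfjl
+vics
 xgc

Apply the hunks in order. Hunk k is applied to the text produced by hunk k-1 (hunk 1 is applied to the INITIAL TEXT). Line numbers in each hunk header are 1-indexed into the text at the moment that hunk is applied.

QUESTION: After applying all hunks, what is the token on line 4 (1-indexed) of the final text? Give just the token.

Answer: vics

Derivation:
Hunk 1: at line 2 remove [vzqva,gvd] add [gltud] -> 7 lines: ayjjp cjkzs gltud ervlg zmfk xgc ciwwv
Hunk 2: at line 1 remove [gltud,ervlg,zmfk] add [bcewr,plo,eooq] -> 7 lines: ayjjp cjkzs bcewr plo eooq xgc ciwwv
Hunk 3: at line 2 remove [bcewr,plo,eooq] add [atx,puj] -> 6 lines: ayjjp cjkzs atx puj xgc ciwwv
Hunk 4: at line 1 remove [atx,puj] add [aqu,uipvz] -> 6 lines: ayjjp cjkzs aqu uipvz xgc ciwwv
Hunk 5: at line 2 remove [aqu,uipvz] add [ldfjl,vics] -> 6 lines: ayjjp cjkzs ldfjl vics xgc ciwwv
Final line 4: vics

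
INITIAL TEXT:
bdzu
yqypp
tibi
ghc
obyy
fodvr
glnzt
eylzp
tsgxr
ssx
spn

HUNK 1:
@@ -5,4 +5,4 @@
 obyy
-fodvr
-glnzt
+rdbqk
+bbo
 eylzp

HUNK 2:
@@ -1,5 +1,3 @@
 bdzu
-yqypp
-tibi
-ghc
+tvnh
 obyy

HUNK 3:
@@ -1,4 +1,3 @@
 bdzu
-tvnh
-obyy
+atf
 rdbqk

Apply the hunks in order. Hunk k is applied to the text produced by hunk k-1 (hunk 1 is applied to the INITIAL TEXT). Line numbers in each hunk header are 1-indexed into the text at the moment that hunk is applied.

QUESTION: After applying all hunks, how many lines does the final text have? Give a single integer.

Answer: 8

Derivation:
Hunk 1: at line 5 remove [fodvr,glnzt] add [rdbqk,bbo] -> 11 lines: bdzu yqypp tibi ghc obyy rdbqk bbo eylzp tsgxr ssx spn
Hunk 2: at line 1 remove [yqypp,tibi,ghc] add [tvnh] -> 9 lines: bdzu tvnh obyy rdbqk bbo eylzp tsgxr ssx spn
Hunk 3: at line 1 remove [tvnh,obyy] add [atf] -> 8 lines: bdzu atf rdbqk bbo eylzp tsgxr ssx spn
Final line count: 8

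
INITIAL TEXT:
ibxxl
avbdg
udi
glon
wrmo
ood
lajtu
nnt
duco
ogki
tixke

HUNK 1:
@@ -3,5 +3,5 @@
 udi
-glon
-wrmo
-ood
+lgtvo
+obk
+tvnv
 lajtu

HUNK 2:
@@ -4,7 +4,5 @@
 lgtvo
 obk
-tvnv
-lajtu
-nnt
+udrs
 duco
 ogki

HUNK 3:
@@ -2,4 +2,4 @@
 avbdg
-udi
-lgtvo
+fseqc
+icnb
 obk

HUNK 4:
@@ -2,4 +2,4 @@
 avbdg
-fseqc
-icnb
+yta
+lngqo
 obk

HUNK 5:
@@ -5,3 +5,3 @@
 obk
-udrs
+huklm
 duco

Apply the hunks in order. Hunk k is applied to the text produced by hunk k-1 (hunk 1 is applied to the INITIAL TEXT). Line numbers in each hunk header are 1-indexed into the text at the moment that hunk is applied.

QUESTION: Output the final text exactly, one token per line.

Answer: ibxxl
avbdg
yta
lngqo
obk
huklm
duco
ogki
tixke

Derivation:
Hunk 1: at line 3 remove [glon,wrmo,ood] add [lgtvo,obk,tvnv] -> 11 lines: ibxxl avbdg udi lgtvo obk tvnv lajtu nnt duco ogki tixke
Hunk 2: at line 4 remove [tvnv,lajtu,nnt] add [udrs] -> 9 lines: ibxxl avbdg udi lgtvo obk udrs duco ogki tixke
Hunk 3: at line 2 remove [udi,lgtvo] add [fseqc,icnb] -> 9 lines: ibxxl avbdg fseqc icnb obk udrs duco ogki tixke
Hunk 4: at line 2 remove [fseqc,icnb] add [yta,lngqo] -> 9 lines: ibxxl avbdg yta lngqo obk udrs duco ogki tixke
Hunk 5: at line 5 remove [udrs] add [huklm] -> 9 lines: ibxxl avbdg yta lngqo obk huklm duco ogki tixke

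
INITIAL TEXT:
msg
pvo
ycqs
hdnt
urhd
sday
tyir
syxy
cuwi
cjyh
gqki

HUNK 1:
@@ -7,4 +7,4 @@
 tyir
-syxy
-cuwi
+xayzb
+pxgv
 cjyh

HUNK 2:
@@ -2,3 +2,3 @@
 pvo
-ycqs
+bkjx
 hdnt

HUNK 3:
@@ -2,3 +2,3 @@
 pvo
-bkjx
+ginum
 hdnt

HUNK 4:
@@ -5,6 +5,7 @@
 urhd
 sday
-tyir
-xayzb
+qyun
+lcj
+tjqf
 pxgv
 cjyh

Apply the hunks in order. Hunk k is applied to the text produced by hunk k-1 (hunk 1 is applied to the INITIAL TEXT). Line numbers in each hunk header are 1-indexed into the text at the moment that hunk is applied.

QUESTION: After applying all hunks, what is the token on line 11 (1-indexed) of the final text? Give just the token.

Answer: cjyh

Derivation:
Hunk 1: at line 7 remove [syxy,cuwi] add [xayzb,pxgv] -> 11 lines: msg pvo ycqs hdnt urhd sday tyir xayzb pxgv cjyh gqki
Hunk 2: at line 2 remove [ycqs] add [bkjx] -> 11 lines: msg pvo bkjx hdnt urhd sday tyir xayzb pxgv cjyh gqki
Hunk 3: at line 2 remove [bkjx] add [ginum] -> 11 lines: msg pvo ginum hdnt urhd sday tyir xayzb pxgv cjyh gqki
Hunk 4: at line 5 remove [tyir,xayzb] add [qyun,lcj,tjqf] -> 12 lines: msg pvo ginum hdnt urhd sday qyun lcj tjqf pxgv cjyh gqki
Final line 11: cjyh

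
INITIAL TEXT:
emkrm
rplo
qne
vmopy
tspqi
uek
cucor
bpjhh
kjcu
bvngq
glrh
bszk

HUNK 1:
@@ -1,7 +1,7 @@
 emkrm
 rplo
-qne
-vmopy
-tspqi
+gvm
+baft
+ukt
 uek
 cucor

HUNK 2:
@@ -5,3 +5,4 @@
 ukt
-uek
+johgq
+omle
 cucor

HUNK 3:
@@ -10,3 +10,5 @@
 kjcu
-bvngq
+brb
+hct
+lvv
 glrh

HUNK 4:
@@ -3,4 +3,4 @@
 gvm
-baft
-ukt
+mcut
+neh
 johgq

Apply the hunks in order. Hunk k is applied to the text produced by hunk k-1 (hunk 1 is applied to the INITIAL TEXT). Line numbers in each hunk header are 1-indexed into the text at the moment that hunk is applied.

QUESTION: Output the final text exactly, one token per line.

Hunk 1: at line 1 remove [qne,vmopy,tspqi] add [gvm,baft,ukt] -> 12 lines: emkrm rplo gvm baft ukt uek cucor bpjhh kjcu bvngq glrh bszk
Hunk 2: at line 5 remove [uek] add [johgq,omle] -> 13 lines: emkrm rplo gvm baft ukt johgq omle cucor bpjhh kjcu bvngq glrh bszk
Hunk 3: at line 10 remove [bvngq] add [brb,hct,lvv] -> 15 lines: emkrm rplo gvm baft ukt johgq omle cucor bpjhh kjcu brb hct lvv glrh bszk
Hunk 4: at line 3 remove [baft,ukt] add [mcut,neh] -> 15 lines: emkrm rplo gvm mcut neh johgq omle cucor bpjhh kjcu brb hct lvv glrh bszk

Answer: emkrm
rplo
gvm
mcut
neh
johgq
omle
cucor
bpjhh
kjcu
brb
hct
lvv
glrh
bszk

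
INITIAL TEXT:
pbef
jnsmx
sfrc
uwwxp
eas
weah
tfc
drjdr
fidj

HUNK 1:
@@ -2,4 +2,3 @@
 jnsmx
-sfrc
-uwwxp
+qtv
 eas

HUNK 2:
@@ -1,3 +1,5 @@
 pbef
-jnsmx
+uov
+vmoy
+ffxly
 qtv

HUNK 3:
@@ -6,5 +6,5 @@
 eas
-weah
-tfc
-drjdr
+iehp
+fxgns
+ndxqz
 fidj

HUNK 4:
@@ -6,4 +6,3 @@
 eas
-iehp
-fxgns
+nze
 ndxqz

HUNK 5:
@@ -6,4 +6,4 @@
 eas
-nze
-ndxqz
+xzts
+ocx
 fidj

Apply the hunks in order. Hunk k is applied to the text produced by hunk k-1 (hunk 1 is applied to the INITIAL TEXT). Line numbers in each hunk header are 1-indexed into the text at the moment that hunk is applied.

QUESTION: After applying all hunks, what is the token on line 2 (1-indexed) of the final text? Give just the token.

Hunk 1: at line 2 remove [sfrc,uwwxp] add [qtv] -> 8 lines: pbef jnsmx qtv eas weah tfc drjdr fidj
Hunk 2: at line 1 remove [jnsmx] add [uov,vmoy,ffxly] -> 10 lines: pbef uov vmoy ffxly qtv eas weah tfc drjdr fidj
Hunk 3: at line 6 remove [weah,tfc,drjdr] add [iehp,fxgns,ndxqz] -> 10 lines: pbef uov vmoy ffxly qtv eas iehp fxgns ndxqz fidj
Hunk 4: at line 6 remove [iehp,fxgns] add [nze] -> 9 lines: pbef uov vmoy ffxly qtv eas nze ndxqz fidj
Hunk 5: at line 6 remove [nze,ndxqz] add [xzts,ocx] -> 9 lines: pbef uov vmoy ffxly qtv eas xzts ocx fidj
Final line 2: uov

Answer: uov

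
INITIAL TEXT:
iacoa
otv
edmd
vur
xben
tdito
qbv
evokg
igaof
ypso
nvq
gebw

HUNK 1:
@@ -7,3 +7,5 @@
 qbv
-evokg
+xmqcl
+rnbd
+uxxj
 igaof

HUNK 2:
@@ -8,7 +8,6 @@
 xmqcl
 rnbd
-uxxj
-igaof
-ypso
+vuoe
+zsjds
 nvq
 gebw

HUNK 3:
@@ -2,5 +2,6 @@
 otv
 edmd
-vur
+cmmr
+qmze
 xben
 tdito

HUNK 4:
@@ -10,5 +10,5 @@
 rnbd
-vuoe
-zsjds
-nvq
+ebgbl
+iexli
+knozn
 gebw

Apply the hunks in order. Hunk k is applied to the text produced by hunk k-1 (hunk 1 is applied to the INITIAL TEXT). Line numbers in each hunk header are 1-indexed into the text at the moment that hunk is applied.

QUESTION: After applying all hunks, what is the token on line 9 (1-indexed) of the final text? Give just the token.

Answer: xmqcl

Derivation:
Hunk 1: at line 7 remove [evokg] add [xmqcl,rnbd,uxxj] -> 14 lines: iacoa otv edmd vur xben tdito qbv xmqcl rnbd uxxj igaof ypso nvq gebw
Hunk 2: at line 8 remove [uxxj,igaof,ypso] add [vuoe,zsjds] -> 13 lines: iacoa otv edmd vur xben tdito qbv xmqcl rnbd vuoe zsjds nvq gebw
Hunk 3: at line 2 remove [vur] add [cmmr,qmze] -> 14 lines: iacoa otv edmd cmmr qmze xben tdito qbv xmqcl rnbd vuoe zsjds nvq gebw
Hunk 4: at line 10 remove [vuoe,zsjds,nvq] add [ebgbl,iexli,knozn] -> 14 lines: iacoa otv edmd cmmr qmze xben tdito qbv xmqcl rnbd ebgbl iexli knozn gebw
Final line 9: xmqcl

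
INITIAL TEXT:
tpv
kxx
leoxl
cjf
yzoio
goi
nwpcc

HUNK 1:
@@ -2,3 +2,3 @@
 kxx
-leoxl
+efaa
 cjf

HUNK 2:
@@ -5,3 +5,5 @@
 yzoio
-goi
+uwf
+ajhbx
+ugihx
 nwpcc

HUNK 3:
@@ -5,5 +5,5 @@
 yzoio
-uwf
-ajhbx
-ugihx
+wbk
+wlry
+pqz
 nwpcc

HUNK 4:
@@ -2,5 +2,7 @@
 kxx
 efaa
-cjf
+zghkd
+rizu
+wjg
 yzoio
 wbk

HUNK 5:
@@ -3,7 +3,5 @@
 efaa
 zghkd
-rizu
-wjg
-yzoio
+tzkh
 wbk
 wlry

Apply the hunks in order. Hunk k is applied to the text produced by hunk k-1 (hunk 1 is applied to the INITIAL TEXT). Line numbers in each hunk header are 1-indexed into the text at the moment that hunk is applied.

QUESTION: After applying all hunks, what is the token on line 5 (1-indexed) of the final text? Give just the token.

Answer: tzkh

Derivation:
Hunk 1: at line 2 remove [leoxl] add [efaa] -> 7 lines: tpv kxx efaa cjf yzoio goi nwpcc
Hunk 2: at line 5 remove [goi] add [uwf,ajhbx,ugihx] -> 9 lines: tpv kxx efaa cjf yzoio uwf ajhbx ugihx nwpcc
Hunk 3: at line 5 remove [uwf,ajhbx,ugihx] add [wbk,wlry,pqz] -> 9 lines: tpv kxx efaa cjf yzoio wbk wlry pqz nwpcc
Hunk 4: at line 2 remove [cjf] add [zghkd,rizu,wjg] -> 11 lines: tpv kxx efaa zghkd rizu wjg yzoio wbk wlry pqz nwpcc
Hunk 5: at line 3 remove [rizu,wjg,yzoio] add [tzkh] -> 9 lines: tpv kxx efaa zghkd tzkh wbk wlry pqz nwpcc
Final line 5: tzkh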